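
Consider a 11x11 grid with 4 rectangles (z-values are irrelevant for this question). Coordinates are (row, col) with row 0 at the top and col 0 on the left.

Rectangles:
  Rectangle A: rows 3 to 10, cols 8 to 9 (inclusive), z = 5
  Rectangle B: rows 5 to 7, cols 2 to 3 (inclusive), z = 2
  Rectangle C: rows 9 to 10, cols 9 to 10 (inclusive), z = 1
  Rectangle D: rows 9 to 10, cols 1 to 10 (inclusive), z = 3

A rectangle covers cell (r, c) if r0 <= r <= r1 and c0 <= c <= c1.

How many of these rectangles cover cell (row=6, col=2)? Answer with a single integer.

Answer: 1

Derivation:
Check cell (6,2):
  A: rows 3-10 cols 8-9 -> outside (col miss)
  B: rows 5-7 cols 2-3 -> covers
  C: rows 9-10 cols 9-10 -> outside (row miss)
  D: rows 9-10 cols 1-10 -> outside (row miss)
Count covering = 1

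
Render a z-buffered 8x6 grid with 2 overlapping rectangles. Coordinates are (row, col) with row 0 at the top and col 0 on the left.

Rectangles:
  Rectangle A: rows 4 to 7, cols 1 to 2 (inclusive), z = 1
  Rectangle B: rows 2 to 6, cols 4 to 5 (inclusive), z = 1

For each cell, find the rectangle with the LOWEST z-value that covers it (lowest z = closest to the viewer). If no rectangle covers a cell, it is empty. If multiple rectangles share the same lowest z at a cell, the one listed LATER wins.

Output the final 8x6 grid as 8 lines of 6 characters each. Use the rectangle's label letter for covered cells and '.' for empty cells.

......
......
....BB
....BB
.AA.BB
.AA.BB
.AA.BB
.AA...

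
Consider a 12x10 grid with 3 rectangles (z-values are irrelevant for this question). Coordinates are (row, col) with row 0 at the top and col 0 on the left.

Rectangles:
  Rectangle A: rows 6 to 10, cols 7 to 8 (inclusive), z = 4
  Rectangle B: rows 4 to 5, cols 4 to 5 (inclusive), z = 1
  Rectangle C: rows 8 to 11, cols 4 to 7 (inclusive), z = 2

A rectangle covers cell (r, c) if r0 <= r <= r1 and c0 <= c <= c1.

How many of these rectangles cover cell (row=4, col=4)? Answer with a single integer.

Check cell (4,4):
  A: rows 6-10 cols 7-8 -> outside (row miss)
  B: rows 4-5 cols 4-5 -> covers
  C: rows 8-11 cols 4-7 -> outside (row miss)
Count covering = 1

Answer: 1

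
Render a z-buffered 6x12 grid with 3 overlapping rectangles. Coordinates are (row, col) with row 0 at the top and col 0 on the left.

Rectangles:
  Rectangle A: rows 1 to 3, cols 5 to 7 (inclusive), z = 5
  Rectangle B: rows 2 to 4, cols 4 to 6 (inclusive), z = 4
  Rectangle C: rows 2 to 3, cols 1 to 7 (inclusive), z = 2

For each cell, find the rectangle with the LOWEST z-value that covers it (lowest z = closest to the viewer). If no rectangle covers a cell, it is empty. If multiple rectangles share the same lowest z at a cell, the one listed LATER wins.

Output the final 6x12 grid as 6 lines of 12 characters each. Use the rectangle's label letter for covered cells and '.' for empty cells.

............
.....AAA....
.CCCCCCC....
.CCCCCCC....
....BBB.....
............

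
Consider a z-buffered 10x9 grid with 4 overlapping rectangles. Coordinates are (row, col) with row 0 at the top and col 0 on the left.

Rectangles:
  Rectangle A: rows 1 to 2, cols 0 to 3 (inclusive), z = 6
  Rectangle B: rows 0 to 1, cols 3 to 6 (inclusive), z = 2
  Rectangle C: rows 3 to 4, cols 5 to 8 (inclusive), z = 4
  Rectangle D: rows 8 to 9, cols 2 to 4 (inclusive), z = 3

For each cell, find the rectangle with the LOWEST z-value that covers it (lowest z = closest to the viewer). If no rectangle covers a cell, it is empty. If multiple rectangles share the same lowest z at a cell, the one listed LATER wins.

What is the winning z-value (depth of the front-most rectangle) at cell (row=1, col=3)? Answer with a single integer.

Check cell (1,3):
  A: rows 1-2 cols 0-3 z=6 -> covers; best now A (z=6)
  B: rows 0-1 cols 3-6 z=2 -> covers; best now B (z=2)
  C: rows 3-4 cols 5-8 -> outside (row miss)
  D: rows 8-9 cols 2-4 -> outside (row miss)
Winner: B at z=2

Answer: 2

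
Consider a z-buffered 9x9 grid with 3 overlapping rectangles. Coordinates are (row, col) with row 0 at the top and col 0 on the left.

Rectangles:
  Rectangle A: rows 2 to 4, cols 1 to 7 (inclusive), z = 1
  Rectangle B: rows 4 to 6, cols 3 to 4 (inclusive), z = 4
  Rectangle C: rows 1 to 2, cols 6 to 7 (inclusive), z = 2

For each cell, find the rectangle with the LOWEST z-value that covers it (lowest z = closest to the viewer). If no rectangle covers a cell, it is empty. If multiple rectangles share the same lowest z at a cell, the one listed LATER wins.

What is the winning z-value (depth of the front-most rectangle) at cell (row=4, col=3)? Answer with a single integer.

Answer: 1

Derivation:
Check cell (4,3):
  A: rows 2-4 cols 1-7 z=1 -> covers; best now A (z=1)
  B: rows 4-6 cols 3-4 z=4 -> covers; best now A (z=1)
  C: rows 1-2 cols 6-7 -> outside (row miss)
Winner: A at z=1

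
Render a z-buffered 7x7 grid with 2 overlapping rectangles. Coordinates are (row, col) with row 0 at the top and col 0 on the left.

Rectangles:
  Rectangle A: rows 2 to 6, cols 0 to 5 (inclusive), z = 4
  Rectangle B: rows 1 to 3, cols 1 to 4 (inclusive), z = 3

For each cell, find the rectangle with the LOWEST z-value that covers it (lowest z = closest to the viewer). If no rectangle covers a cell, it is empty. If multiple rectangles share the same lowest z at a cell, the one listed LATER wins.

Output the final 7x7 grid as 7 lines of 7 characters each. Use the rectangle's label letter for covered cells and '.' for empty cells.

.......
.BBBB..
ABBBBA.
ABBBBA.
AAAAAA.
AAAAAA.
AAAAAA.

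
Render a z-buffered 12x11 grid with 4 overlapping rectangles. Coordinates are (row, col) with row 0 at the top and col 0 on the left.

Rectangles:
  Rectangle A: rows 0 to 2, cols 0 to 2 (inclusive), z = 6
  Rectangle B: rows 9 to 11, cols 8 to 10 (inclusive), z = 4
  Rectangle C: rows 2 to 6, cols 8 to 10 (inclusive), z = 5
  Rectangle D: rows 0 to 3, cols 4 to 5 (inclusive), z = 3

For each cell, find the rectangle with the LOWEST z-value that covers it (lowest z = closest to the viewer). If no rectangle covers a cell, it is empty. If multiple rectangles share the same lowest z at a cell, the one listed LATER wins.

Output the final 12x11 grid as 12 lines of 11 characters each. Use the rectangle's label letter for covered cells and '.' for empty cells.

AAA.DD.....
AAA.DD.....
AAA.DD..CCC
....DD..CCC
........CCC
........CCC
........CCC
...........
...........
........BBB
........BBB
........BBB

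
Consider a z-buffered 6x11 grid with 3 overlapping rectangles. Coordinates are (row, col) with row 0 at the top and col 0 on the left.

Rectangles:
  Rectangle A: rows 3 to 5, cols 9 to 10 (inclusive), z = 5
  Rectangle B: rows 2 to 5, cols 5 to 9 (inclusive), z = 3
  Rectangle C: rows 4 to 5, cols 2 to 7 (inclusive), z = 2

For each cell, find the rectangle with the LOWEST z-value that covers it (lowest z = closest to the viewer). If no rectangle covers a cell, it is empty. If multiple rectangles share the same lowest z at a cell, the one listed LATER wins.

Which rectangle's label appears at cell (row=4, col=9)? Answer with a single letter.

Answer: B

Derivation:
Check cell (4,9):
  A: rows 3-5 cols 9-10 z=5 -> covers; best now A (z=5)
  B: rows 2-5 cols 5-9 z=3 -> covers; best now B (z=3)
  C: rows 4-5 cols 2-7 -> outside (col miss)
Winner: B at z=3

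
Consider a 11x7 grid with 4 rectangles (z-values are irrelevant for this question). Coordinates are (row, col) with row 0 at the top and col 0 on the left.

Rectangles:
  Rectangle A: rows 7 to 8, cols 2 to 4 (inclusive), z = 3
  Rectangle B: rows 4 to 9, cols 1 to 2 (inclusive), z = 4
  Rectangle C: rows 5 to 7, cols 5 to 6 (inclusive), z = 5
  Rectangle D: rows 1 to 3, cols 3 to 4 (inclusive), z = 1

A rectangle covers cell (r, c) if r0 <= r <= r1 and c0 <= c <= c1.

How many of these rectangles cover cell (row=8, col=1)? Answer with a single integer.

Check cell (8,1):
  A: rows 7-8 cols 2-4 -> outside (col miss)
  B: rows 4-9 cols 1-2 -> covers
  C: rows 5-7 cols 5-6 -> outside (row miss)
  D: rows 1-3 cols 3-4 -> outside (row miss)
Count covering = 1

Answer: 1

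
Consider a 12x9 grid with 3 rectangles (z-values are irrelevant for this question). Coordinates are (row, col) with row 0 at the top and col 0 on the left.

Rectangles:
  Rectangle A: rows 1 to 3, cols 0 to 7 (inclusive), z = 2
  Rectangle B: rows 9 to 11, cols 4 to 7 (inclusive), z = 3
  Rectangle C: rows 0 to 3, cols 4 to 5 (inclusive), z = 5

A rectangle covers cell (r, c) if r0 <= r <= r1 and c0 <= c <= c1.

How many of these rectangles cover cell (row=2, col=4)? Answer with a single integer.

Check cell (2,4):
  A: rows 1-3 cols 0-7 -> covers
  B: rows 9-11 cols 4-7 -> outside (row miss)
  C: rows 0-3 cols 4-5 -> covers
Count covering = 2

Answer: 2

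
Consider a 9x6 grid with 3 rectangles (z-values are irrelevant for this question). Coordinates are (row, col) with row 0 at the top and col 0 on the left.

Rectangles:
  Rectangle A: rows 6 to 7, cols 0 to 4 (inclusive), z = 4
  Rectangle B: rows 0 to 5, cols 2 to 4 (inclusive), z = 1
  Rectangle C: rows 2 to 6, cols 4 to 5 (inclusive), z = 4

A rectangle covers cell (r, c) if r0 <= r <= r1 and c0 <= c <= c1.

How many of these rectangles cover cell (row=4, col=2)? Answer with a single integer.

Answer: 1

Derivation:
Check cell (4,2):
  A: rows 6-7 cols 0-4 -> outside (row miss)
  B: rows 0-5 cols 2-4 -> covers
  C: rows 2-6 cols 4-5 -> outside (col miss)
Count covering = 1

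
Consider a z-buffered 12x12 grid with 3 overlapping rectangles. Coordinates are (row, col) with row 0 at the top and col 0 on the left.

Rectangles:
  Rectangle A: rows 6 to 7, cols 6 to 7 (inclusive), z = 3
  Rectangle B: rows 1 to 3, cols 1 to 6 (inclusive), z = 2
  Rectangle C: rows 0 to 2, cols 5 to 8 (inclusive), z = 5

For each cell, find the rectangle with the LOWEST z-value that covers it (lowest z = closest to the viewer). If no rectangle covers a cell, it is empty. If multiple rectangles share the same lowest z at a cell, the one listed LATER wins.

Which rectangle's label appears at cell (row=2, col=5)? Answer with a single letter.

Answer: B

Derivation:
Check cell (2,5):
  A: rows 6-7 cols 6-7 -> outside (row miss)
  B: rows 1-3 cols 1-6 z=2 -> covers; best now B (z=2)
  C: rows 0-2 cols 5-8 z=5 -> covers; best now B (z=2)
Winner: B at z=2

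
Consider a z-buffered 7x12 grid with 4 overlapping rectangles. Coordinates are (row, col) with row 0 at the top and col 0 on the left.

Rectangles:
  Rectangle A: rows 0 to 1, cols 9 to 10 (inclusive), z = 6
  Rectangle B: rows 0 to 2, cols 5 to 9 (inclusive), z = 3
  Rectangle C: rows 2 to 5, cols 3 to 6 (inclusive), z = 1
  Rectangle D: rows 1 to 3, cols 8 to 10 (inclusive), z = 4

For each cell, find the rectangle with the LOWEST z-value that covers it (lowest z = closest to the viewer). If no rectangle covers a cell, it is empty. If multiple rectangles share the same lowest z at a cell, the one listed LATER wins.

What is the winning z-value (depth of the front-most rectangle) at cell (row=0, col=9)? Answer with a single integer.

Answer: 3

Derivation:
Check cell (0,9):
  A: rows 0-1 cols 9-10 z=6 -> covers; best now A (z=6)
  B: rows 0-2 cols 5-9 z=3 -> covers; best now B (z=3)
  C: rows 2-5 cols 3-6 -> outside (row miss)
  D: rows 1-3 cols 8-10 -> outside (row miss)
Winner: B at z=3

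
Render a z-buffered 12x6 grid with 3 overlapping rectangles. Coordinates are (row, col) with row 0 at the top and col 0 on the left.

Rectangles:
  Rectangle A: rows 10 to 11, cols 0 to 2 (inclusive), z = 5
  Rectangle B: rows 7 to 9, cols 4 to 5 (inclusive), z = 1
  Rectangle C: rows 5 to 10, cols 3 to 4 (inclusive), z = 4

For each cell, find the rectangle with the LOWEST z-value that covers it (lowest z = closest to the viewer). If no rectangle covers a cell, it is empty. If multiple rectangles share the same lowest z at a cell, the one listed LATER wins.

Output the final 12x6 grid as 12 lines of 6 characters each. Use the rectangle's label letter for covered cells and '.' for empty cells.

......
......
......
......
......
...CC.
...CC.
...CBB
...CBB
...CBB
AAACC.
AAA...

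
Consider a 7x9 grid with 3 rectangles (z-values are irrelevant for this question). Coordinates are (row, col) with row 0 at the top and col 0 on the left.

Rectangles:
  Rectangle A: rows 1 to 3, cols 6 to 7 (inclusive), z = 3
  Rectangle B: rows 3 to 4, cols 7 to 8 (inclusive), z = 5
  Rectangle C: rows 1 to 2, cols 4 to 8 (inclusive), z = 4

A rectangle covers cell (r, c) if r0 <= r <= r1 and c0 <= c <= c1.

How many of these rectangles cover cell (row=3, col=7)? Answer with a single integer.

Check cell (3,7):
  A: rows 1-3 cols 6-7 -> covers
  B: rows 3-4 cols 7-8 -> covers
  C: rows 1-2 cols 4-8 -> outside (row miss)
Count covering = 2

Answer: 2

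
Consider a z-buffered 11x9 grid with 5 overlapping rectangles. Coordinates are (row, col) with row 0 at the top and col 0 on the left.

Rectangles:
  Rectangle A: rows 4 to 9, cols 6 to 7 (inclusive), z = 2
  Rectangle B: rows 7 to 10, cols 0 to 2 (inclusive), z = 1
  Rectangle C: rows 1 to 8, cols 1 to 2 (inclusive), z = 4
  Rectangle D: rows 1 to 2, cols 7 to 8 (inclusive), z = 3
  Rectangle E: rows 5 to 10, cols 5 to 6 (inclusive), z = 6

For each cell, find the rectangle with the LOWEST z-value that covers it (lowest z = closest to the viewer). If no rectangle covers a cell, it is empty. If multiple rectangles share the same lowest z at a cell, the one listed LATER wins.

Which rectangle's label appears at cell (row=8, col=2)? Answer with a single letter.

Check cell (8,2):
  A: rows 4-9 cols 6-7 -> outside (col miss)
  B: rows 7-10 cols 0-2 z=1 -> covers; best now B (z=1)
  C: rows 1-8 cols 1-2 z=4 -> covers; best now B (z=1)
  D: rows 1-2 cols 7-8 -> outside (row miss)
  E: rows 5-10 cols 5-6 -> outside (col miss)
Winner: B at z=1

Answer: B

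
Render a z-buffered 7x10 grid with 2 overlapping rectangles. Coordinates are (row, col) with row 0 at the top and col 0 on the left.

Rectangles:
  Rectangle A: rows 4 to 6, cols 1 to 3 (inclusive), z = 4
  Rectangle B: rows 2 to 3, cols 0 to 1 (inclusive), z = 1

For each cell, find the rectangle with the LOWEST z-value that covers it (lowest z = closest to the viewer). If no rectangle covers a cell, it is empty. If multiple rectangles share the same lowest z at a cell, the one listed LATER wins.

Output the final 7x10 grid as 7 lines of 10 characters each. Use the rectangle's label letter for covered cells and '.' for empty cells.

..........
..........
BB........
BB........
.AAA......
.AAA......
.AAA......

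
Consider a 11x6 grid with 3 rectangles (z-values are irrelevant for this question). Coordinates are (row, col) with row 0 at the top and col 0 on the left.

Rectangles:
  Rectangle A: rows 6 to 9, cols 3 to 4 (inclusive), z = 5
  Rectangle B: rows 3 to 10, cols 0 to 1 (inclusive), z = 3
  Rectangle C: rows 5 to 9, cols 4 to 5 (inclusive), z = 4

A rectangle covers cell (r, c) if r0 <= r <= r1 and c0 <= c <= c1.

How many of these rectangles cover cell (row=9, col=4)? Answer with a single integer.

Answer: 2

Derivation:
Check cell (9,4):
  A: rows 6-9 cols 3-4 -> covers
  B: rows 3-10 cols 0-1 -> outside (col miss)
  C: rows 5-9 cols 4-5 -> covers
Count covering = 2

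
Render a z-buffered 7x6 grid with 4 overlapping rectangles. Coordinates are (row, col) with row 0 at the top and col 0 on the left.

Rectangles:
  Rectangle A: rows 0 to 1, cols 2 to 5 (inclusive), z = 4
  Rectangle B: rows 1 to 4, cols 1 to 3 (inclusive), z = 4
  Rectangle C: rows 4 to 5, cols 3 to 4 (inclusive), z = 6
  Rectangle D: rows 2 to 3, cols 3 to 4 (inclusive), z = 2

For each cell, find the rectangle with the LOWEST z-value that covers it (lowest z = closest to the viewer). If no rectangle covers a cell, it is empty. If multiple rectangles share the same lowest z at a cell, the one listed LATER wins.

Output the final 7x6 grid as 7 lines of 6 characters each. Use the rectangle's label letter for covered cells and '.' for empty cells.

..AAAA
.BBBAA
.BBDD.
.BBDD.
.BBBC.
...CC.
......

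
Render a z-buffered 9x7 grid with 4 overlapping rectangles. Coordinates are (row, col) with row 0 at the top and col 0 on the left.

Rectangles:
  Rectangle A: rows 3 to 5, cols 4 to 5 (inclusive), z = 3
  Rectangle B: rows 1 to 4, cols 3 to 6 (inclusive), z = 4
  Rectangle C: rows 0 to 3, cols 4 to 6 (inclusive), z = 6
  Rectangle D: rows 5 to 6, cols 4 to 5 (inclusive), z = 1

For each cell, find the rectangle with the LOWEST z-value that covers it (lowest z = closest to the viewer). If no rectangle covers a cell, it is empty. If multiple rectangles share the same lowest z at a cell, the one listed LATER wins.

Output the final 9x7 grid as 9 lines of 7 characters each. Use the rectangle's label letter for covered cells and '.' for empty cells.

....CCC
...BBBB
...BBBB
...BAAB
...BAAB
....DD.
....DD.
.......
.......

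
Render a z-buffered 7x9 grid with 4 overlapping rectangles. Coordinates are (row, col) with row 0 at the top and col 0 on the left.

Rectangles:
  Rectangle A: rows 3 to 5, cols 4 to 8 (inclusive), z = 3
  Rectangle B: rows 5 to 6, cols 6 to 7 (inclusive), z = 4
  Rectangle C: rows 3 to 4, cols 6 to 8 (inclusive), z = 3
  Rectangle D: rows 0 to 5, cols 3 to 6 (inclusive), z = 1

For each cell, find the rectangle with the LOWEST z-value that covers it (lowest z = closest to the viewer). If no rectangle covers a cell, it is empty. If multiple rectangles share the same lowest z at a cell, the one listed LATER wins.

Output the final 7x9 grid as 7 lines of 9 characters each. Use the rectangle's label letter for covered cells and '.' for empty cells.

...DDDD..
...DDDD..
...DDDD..
...DDDDCC
...DDDDCC
...DDDDAA
......BB.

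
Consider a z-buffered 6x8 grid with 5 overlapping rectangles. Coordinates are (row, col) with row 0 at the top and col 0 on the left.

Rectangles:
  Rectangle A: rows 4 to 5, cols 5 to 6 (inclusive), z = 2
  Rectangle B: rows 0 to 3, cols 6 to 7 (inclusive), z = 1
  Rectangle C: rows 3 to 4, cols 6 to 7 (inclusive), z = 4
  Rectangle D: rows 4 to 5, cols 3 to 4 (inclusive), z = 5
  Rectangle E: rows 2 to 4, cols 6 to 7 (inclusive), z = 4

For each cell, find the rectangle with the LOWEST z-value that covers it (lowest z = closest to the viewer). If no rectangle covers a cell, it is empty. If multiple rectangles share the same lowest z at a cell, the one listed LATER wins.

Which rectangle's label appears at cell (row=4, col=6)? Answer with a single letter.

Answer: A

Derivation:
Check cell (4,6):
  A: rows 4-5 cols 5-6 z=2 -> covers; best now A (z=2)
  B: rows 0-3 cols 6-7 -> outside (row miss)
  C: rows 3-4 cols 6-7 z=4 -> covers; best now A (z=2)
  D: rows 4-5 cols 3-4 -> outside (col miss)
  E: rows 2-4 cols 6-7 z=4 -> covers; best now A (z=2)
Winner: A at z=2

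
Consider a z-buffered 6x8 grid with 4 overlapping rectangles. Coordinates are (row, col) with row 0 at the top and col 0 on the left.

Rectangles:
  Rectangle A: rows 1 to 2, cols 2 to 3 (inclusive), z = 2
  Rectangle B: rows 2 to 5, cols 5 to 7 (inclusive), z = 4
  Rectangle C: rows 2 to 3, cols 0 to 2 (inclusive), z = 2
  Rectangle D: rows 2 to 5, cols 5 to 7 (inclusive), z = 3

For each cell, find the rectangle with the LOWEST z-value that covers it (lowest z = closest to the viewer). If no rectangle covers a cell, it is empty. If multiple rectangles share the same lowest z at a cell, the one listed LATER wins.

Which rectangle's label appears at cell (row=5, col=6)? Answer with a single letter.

Answer: D

Derivation:
Check cell (5,6):
  A: rows 1-2 cols 2-3 -> outside (row miss)
  B: rows 2-5 cols 5-7 z=4 -> covers; best now B (z=4)
  C: rows 2-3 cols 0-2 -> outside (row miss)
  D: rows 2-5 cols 5-7 z=3 -> covers; best now D (z=3)
Winner: D at z=3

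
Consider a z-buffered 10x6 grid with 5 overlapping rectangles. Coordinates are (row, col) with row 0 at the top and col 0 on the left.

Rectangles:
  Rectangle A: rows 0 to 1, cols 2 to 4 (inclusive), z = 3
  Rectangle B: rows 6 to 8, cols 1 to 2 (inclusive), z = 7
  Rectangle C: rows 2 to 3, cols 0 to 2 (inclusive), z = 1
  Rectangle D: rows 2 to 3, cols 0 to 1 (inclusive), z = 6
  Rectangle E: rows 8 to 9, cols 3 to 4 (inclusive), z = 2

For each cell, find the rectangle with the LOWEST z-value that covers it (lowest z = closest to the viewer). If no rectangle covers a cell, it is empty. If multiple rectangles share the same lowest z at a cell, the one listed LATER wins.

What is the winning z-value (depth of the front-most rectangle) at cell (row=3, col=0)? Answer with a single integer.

Check cell (3,0):
  A: rows 0-1 cols 2-4 -> outside (row miss)
  B: rows 6-8 cols 1-2 -> outside (row miss)
  C: rows 2-3 cols 0-2 z=1 -> covers; best now C (z=1)
  D: rows 2-3 cols 0-1 z=6 -> covers; best now C (z=1)
  E: rows 8-9 cols 3-4 -> outside (row miss)
Winner: C at z=1

Answer: 1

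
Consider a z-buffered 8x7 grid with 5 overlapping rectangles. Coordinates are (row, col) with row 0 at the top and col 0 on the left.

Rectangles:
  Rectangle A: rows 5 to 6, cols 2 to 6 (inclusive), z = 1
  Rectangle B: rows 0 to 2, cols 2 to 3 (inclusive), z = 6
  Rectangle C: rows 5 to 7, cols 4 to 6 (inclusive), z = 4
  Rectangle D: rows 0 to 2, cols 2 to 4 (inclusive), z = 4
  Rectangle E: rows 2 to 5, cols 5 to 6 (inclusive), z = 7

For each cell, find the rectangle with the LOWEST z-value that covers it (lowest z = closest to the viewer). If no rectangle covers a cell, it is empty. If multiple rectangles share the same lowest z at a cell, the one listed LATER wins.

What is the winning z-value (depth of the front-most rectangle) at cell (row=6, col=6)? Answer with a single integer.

Answer: 1

Derivation:
Check cell (6,6):
  A: rows 5-6 cols 2-6 z=1 -> covers; best now A (z=1)
  B: rows 0-2 cols 2-3 -> outside (row miss)
  C: rows 5-7 cols 4-6 z=4 -> covers; best now A (z=1)
  D: rows 0-2 cols 2-4 -> outside (row miss)
  E: rows 2-5 cols 5-6 -> outside (row miss)
Winner: A at z=1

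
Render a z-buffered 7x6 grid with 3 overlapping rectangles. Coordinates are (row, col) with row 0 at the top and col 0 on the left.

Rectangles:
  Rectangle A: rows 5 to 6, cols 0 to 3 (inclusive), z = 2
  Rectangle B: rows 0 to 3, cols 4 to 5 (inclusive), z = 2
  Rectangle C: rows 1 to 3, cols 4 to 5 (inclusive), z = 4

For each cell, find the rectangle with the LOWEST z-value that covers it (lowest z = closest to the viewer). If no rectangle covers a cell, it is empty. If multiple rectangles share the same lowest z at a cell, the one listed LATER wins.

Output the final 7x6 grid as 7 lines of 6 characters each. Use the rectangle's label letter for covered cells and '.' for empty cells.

....BB
....BB
....BB
....BB
......
AAAA..
AAAA..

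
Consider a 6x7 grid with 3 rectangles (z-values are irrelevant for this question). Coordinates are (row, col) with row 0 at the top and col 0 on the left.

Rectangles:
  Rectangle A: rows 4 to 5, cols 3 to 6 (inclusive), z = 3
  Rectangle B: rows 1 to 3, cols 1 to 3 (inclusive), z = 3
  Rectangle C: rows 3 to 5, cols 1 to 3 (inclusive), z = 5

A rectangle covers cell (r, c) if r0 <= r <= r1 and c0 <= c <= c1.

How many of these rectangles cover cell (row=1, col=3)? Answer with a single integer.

Check cell (1,3):
  A: rows 4-5 cols 3-6 -> outside (row miss)
  B: rows 1-3 cols 1-3 -> covers
  C: rows 3-5 cols 1-3 -> outside (row miss)
Count covering = 1

Answer: 1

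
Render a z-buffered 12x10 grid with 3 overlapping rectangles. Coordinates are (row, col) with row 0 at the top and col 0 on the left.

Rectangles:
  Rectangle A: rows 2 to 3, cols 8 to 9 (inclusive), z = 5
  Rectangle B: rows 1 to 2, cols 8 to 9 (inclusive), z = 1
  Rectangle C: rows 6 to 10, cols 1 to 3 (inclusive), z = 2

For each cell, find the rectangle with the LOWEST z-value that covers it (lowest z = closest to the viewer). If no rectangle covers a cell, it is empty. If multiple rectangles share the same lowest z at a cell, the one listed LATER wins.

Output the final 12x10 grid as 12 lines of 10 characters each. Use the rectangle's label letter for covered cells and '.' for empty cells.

..........
........BB
........BB
........AA
..........
..........
.CCC......
.CCC......
.CCC......
.CCC......
.CCC......
..........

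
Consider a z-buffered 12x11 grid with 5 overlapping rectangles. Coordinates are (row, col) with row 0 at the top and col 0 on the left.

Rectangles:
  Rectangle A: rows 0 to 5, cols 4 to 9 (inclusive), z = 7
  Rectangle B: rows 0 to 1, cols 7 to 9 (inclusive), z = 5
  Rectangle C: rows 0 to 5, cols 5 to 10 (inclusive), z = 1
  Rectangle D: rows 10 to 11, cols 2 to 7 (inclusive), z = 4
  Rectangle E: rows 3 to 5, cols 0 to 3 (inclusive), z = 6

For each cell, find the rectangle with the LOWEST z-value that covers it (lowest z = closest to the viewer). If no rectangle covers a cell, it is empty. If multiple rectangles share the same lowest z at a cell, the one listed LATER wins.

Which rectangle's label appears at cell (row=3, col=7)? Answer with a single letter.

Answer: C

Derivation:
Check cell (3,7):
  A: rows 0-5 cols 4-9 z=7 -> covers; best now A (z=7)
  B: rows 0-1 cols 7-9 -> outside (row miss)
  C: rows 0-5 cols 5-10 z=1 -> covers; best now C (z=1)
  D: rows 10-11 cols 2-7 -> outside (row miss)
  E: rows 3-5 cols 0-3 -> outside (col miss)
Winner: C at z=1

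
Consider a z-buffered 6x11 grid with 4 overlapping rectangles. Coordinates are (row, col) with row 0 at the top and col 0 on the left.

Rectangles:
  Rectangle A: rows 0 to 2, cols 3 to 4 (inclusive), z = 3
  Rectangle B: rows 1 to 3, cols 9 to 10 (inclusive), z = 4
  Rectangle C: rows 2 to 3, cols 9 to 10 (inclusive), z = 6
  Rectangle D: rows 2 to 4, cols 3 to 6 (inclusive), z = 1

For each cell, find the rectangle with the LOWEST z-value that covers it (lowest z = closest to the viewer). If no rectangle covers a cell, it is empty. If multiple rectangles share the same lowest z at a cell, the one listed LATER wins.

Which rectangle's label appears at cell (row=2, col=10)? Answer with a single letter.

Answer: B

Derivation:
Check cell (2,10):
  A: rows 0-2 cols 3-4 -> outside (col miss)
  B: rows 1-3 cols 9-10 z=4 -> covers; best now B (z=4)
  C: rows 2-3 cols 9-10 z=6 -> covers; best now B (z=4)
  D: rows 2-4 cols 3-6 -> outside (col miss)
Winner: B at z=4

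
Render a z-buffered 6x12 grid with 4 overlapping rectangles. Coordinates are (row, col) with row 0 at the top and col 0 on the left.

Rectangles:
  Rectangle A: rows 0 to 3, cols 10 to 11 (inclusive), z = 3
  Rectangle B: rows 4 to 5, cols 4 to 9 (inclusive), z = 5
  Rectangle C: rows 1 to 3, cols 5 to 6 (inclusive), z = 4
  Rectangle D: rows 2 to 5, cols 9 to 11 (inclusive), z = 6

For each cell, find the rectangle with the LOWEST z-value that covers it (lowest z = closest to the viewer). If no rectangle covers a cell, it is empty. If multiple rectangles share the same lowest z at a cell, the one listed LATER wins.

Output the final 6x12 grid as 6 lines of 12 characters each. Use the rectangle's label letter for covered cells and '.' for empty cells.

..........AA
.....CC...AA
.....CC..DAA
.....CC..DAA
....BBBBBBDD
....BBBBBBDD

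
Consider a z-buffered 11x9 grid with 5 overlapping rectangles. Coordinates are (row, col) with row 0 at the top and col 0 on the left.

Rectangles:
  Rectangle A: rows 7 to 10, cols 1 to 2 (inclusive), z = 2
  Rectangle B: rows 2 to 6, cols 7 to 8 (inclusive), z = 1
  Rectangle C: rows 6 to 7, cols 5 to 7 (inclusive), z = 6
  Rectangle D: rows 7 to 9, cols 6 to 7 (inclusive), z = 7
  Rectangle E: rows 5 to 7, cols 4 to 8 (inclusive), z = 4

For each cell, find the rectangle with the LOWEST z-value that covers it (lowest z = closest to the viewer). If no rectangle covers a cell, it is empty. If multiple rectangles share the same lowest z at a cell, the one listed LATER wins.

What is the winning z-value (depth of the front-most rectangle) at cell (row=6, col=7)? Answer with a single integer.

Answer: 1

Derivation:
Check cell (6,7):
  A: rows 7-10 cols 1-2 -> outside (row miss)
  B: rows 2-6 cols 7-8 z=1 -> covers; best now B (z=1)
  C: rows 6-7 cols 5-7 z=6 -> covers; best now B (z=1)
  D: rows 7-9 cols 6-7 -> outside (row miss)
  E: rows 5-7 cols 4-8 z=4 -> covers; best now B (z=1)
Winner: B at z=1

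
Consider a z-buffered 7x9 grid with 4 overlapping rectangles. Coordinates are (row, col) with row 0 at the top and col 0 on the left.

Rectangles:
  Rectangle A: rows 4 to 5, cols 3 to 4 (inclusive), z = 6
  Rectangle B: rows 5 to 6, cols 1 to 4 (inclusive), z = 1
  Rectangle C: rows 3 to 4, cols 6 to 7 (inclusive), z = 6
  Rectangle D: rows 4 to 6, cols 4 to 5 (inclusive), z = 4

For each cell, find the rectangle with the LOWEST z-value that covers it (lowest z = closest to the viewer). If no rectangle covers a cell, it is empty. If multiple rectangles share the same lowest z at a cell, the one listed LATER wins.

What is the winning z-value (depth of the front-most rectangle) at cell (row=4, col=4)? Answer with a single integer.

Check cell (4,4):
  A: rows 4-5 cols 3-4 z=6 -> covers; best now A (z=6)
  B: rows 5-6 cols 1-4 -> outside (row miss)
  C: rows 3-4 cols 6-7 -> outside (col miss)
  D: rows 4-6 cols 4-5 z=4 -> covers; best now D (z=4)
Winner: D at z=4

Answer: 4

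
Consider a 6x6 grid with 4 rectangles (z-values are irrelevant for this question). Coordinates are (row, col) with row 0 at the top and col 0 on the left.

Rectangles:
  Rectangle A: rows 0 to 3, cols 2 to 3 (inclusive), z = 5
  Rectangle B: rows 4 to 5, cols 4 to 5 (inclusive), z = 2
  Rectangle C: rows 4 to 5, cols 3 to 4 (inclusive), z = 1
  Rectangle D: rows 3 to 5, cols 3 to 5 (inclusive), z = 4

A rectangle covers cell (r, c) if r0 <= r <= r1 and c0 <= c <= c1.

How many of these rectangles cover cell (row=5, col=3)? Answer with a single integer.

Check cell (5,3):
  A: rows 0-3 cols 2-3 -> outside (row miss)
  B: rows 4-5 cols 4-5 -> outside (col miss)
  C: rows 4-5 cols 3-4 -> covers
  D: rows 3-5 cols 3-5 -> covers
Count covering = 2

Answer: 2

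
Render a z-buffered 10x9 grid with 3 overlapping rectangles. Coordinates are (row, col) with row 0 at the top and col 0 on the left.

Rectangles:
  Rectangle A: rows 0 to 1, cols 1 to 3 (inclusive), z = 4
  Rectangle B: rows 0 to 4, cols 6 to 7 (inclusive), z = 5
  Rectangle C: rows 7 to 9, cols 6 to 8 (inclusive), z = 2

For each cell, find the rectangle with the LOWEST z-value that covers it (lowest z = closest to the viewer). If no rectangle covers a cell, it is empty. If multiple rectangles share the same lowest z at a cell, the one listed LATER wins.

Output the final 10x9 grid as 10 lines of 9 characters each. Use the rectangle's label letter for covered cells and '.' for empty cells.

.AAA..BB.
.AAA..BB.
......BB.
......BB.
......BB.
.........
.........
......CCC
......CCC
......CCC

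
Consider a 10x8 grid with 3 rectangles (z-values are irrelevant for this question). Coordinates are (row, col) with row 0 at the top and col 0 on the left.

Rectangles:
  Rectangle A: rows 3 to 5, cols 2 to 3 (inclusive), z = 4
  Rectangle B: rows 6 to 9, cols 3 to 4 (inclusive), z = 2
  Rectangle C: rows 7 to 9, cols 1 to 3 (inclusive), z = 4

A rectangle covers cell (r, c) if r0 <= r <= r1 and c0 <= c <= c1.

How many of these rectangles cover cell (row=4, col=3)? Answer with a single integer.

Answer: 1

Derivation:
Check cell (4,3):
  A: rows 3-5 cols 2-3 -> covers
  B: rows 6-9 cols 3-4 -> outside (row miss)
  C: rows 7-9 cols 1-3 -> outside (row miss)
Count covering = 1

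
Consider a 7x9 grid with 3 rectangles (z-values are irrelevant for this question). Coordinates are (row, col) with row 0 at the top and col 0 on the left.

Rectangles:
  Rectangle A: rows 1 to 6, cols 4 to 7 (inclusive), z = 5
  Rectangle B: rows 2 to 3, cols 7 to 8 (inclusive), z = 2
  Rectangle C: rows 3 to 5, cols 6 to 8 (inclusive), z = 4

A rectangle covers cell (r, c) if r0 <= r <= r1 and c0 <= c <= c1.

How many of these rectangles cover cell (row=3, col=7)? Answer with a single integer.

Check cell (3,7):
  A: rows 1-6 cols 4-7 -> covers
  B: rows 2-3 cols 7-8 -> covers
  C: rows 3-5 cols 6-8 -> covers
Count covering = 3

Answer: 3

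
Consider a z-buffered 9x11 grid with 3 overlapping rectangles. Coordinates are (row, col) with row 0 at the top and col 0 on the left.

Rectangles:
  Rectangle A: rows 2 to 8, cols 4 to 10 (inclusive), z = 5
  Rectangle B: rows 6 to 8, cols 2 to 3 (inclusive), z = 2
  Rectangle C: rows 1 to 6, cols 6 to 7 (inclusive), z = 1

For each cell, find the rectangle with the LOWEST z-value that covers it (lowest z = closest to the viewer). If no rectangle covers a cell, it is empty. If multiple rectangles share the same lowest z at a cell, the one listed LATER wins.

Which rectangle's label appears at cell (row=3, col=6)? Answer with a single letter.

Check cell (3,6):
  A: rows 2-8 cols 4-10 z=5 -> covers; best now A (z=5)
  B: rows 6-8 cols 2-3 -> outside (row miss)
  C: rows 1-6 cols 6-7 z=1 -> covers; best now C (z=1)
Winner: C at z=1

Answer: C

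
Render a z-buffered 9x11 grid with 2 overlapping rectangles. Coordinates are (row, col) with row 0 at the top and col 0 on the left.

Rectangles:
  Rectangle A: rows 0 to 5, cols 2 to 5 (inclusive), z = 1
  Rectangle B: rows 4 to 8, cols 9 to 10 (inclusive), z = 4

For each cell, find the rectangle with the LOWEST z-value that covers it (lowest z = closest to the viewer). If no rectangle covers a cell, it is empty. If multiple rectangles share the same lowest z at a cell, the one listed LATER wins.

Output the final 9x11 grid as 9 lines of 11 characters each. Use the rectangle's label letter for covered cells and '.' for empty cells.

..AAAA.....
..AAAA.....
..AAAA.....
..AAAA.....
..AAAA...BB
..AAAA...BB
.........BB
.........BB
.........BB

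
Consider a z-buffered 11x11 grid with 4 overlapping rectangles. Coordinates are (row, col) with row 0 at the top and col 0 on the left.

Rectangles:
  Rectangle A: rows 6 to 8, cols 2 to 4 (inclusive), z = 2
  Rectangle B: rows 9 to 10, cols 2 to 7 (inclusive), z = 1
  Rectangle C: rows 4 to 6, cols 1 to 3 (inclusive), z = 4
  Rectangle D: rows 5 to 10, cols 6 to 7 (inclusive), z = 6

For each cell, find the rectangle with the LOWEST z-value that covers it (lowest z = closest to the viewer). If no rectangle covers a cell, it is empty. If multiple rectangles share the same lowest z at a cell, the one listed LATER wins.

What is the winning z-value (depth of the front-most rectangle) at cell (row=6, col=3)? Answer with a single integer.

Check cell (6,3):
  A: rows 6-8 cols 2-4 z=2 -> covers; best now A (z=2)
  B: rows 9-10 cols 2-7 -> outside (row miss)
  C: rows 4-6 cols 1-3 z=4 -> covers; best now A (z=2)
  D: rows 5-10 cols 6-7 -> outside (col miss)
Winner: A at z=2

Answer: 2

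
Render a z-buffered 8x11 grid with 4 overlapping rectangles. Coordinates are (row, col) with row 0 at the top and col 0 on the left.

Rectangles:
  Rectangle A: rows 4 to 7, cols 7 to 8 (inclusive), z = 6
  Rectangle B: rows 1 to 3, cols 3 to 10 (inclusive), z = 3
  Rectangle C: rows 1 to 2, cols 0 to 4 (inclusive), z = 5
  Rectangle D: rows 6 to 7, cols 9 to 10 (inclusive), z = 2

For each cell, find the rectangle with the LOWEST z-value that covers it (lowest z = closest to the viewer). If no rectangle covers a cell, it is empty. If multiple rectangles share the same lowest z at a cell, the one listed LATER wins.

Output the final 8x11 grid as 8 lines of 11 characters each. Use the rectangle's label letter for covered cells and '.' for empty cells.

...........
CCCBBBBBBBB
CCCBBBBBBBB
...BBBBBBBB
.......AA..
.......AA..
.......AADD
.......AADD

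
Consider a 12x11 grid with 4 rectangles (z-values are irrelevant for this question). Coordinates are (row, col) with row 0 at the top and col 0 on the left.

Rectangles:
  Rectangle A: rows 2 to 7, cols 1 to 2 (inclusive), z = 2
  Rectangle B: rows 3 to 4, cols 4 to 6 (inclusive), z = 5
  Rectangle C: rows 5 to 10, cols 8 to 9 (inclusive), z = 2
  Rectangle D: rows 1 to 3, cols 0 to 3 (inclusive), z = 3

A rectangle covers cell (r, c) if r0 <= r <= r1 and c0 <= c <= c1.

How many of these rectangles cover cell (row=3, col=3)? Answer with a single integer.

Answer: 1

Derivation:
Check cell (3,3):
  A: rows 2-7 cols 1-2 -> outside (col miss)
  B: rows 3-4 cols 4-6 -> outside (col miss)
  C: rows 5-10 cols 8-9 -> outside (row miss)
  D: rows 1-3 cols 0-3 -> covers
Count covering = 1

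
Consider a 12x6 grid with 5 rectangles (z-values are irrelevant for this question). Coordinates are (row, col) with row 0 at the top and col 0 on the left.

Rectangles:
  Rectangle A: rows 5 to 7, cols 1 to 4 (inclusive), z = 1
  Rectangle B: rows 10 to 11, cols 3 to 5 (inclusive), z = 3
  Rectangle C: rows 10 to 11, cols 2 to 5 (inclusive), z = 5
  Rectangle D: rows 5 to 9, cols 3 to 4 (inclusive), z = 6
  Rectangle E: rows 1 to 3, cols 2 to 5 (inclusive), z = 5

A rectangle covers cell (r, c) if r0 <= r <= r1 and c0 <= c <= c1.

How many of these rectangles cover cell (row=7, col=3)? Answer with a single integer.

Check cell (7,3):
  A: rows 5-7 cols 1-4 -> covers
  B: rows 10-11 cols 3-5 -> outside (row miss)
  C: rows 10-11 cols 2-5 -> outside (row miss)
  D: rows 5-9 cols 3-4 -> covers
  E: rows 1-3 cols 2-5 -> outside (row miss)
Count covering = 2

Answer: 2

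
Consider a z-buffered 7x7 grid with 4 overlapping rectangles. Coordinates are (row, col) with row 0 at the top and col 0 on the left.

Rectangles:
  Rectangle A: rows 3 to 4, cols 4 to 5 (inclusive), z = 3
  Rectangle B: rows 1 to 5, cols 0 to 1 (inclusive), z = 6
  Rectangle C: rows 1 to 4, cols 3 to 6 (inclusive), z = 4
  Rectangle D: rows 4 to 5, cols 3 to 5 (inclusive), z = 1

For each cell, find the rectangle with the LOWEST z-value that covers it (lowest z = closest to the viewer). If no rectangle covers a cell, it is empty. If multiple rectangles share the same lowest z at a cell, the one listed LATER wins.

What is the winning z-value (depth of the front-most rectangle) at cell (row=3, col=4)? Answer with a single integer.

Answer: 3

Derivation:
Check cell (3,4):
  A: rows 3-4 cols 4-5 z=3 -> covers; best now A (z=3)
  B: rows 1-5 cols 0-1 -> outside (col miss)
  C: rows 1-4 cols 3-6 z=4 -> covers; best now A (z=3)
  D: rows 4-5 cols 3-5 -> outside (row miss)
Winner: A at z=3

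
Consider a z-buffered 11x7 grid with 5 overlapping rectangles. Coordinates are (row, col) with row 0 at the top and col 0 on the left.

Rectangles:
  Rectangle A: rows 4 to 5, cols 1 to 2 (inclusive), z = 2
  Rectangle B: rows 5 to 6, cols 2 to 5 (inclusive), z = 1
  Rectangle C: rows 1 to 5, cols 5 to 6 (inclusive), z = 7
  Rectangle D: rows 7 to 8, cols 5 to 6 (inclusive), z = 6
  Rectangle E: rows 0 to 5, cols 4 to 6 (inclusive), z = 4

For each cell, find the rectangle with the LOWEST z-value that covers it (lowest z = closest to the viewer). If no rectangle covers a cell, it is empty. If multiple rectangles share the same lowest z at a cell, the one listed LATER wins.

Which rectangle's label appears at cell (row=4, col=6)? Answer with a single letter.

Answer: E

Derivation:
Check cell (4,6):
  A: rows 4-5 cols 1-2 -> outside (col miss)
  B: rows 5-6 cols 2-5 -> outside (row miss)
  C: rows 1-5 cols 5-6 z=7 -> covers; best now C (z=7)
  D: rows 7-8 cols 5-6 -> outside (row miss)
  E: rows 0-5 cols 4-6 z=4 -> covers; best now E (z=4)
Winner: E at z=4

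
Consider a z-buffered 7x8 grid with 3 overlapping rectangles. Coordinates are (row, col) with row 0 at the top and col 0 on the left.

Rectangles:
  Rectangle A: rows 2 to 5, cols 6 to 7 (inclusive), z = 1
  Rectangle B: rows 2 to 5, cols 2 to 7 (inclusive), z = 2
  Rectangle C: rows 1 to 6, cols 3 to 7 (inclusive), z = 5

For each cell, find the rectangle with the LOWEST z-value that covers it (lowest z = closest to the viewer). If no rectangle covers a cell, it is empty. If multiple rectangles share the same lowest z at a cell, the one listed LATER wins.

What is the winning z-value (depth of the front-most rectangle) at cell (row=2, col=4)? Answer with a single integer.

Check cell (2,4):
  A: rows 2-5 cols 6-7 -> outside (col miss)
  B: rows 2-5 cols 2-7 z=2 -> covers; best now B (z=2)
  C: rows 1-6 cols 3-7 z=5 -> covers; best now B (z=2)
Winner: B at z=2

Answer: 2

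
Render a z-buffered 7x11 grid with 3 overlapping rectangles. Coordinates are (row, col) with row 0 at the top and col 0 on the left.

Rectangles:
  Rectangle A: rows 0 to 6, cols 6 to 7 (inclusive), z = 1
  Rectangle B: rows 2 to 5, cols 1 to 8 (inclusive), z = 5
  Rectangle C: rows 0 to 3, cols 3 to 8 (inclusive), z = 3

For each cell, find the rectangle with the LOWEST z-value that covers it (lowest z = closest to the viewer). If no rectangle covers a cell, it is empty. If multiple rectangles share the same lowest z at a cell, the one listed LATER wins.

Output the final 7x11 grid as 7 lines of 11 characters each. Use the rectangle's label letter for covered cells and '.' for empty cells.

...CCCAAC..
...CCCAAC..
.BBCCCAAC..
.BBCCCAAC..
.BBBBBAAB..
.BBBBBAAB..
......AA...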